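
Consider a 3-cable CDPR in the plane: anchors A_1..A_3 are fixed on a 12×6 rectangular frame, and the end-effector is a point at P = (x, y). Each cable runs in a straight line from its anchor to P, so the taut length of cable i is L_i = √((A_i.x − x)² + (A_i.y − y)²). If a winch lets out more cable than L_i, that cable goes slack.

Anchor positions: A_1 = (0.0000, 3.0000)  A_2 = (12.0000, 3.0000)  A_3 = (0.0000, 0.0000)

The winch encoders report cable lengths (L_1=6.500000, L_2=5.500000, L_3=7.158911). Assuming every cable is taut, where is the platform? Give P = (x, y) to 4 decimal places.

(6.5000, 3.0000)

each cable: (A_i−P)·(A_i−P) = L_i²; let k_i = ‖A_i‖²−L_i²
k_1 = 0.0000+9.0000−42.2500 = -33.2500
row 1: -24.0000x + 0.0000y = -156.0000  (k_2=122.7500)
row 2: 0.0000x + 6.0000y = 18.0000  (k_3=-51.2500)
Cramer on rows 1–2 → x = 6.5000, y = 3.0000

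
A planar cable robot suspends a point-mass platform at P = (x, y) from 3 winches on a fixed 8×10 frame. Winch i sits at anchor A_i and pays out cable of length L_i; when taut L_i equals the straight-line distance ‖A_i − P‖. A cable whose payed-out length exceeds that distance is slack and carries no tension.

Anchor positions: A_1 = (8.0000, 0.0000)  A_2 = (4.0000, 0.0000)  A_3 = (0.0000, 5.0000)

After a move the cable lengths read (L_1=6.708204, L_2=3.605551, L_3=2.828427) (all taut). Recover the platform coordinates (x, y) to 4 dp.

expand ‖A_i−P‖²=L_i² and subtract eq 1 (c_i ≔ ‖A_i‖²−L_i²)
c_1 = 64.0000+0.0000−45.0000 = 19.0000
eq1−eq2 → [8.0000  0.0000]·P = 16.0000
eq1−eq3 → [16.0000  -10.0000]·P = 2.0000
2×2 solve → P = (2.0000, 3.0000)

(2.0000, 3.0000)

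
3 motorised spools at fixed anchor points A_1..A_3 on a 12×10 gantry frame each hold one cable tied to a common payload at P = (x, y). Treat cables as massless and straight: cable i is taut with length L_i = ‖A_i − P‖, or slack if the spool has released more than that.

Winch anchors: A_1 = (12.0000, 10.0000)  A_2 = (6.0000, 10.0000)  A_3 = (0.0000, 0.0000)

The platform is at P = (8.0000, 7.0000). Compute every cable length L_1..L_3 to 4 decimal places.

cable 1: Δx=4.0000, Δy=3.0000; L_1 = √(Δx²+Δy²) = 5.0000
cable 2: Δx=-2.0000, Δy=3.0000; L_2 = √(Δx²+Δy²) = 3.6056
cable 3: Δx=-8.0000, Δy=-7.0000; L_3 = √(Δx²+Δy²) = 10.6301

(5.0000, 3.6056, 10.6301)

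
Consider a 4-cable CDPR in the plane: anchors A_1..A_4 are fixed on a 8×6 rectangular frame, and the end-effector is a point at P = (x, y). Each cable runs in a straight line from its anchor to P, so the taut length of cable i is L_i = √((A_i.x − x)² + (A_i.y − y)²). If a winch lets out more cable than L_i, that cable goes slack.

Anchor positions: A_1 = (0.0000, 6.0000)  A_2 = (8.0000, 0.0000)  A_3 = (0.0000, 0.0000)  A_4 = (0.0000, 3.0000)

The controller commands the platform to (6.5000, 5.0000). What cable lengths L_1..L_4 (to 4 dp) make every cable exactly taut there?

(6.5765, 5.2202, 8.2006, 6.8007)

L_1: Δ = A_1−P = (-6.5000, 1.0000) → ‖Δ‖ = √43.2500 = 6.5765
L_2: Δ = A_2−P = (1.5000, -5.0000) → ‖Δ‖ = √27.2500 = 5.2202
L_3: Δ = A_3−P = (-6.5000, -5.0000) → ‖Δ‖ = √67.2500 = 8.2006
L_4: Δ = A_4−P = (-6.5000, -2.0000) → ‖Δ‖ = √46.2500 = 6.8007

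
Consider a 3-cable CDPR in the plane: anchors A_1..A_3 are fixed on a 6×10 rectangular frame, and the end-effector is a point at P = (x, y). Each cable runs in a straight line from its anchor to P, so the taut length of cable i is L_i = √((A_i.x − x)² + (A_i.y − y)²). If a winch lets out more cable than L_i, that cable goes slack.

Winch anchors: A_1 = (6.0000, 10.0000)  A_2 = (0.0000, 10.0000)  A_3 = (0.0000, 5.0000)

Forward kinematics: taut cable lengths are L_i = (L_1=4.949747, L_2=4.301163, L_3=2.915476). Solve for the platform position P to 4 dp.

(2.5000, 6.5000)

circle eqns → linear via eq_j − eq_1; set k_j = A_j·A_j − L_j²
k_1 = 36.0000+100.0000−24.5000 = 111.5000
12.0000·x + 0.0000·y = k_1−k_2 = 30.0000
12.0000·x + 10.0000·y = k_1−k_3 = 95.0000
solve first two rows → x=2.5000, y=6.5000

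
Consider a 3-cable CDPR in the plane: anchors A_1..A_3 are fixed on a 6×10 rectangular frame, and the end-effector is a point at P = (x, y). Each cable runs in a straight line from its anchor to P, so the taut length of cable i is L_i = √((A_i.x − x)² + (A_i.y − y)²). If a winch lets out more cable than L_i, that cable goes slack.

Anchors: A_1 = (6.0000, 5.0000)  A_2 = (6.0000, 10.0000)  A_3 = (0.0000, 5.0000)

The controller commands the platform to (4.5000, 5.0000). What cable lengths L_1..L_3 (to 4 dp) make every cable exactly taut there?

cable 1: Δx=1.5000, Δy=0.0000; L_1 = √(Δx²+Δy²) = 1.5000
cable 2: Δx=1.5000, Δy=5.0000; L_2 = √(Δx²+Δy²) = 5.2202
cable 3: Δx=-4.5000, Δy=0.0000; L_3 = √(Δx²+Δy²) = 4.5000

(1.5000, 5.2202, 4.5000)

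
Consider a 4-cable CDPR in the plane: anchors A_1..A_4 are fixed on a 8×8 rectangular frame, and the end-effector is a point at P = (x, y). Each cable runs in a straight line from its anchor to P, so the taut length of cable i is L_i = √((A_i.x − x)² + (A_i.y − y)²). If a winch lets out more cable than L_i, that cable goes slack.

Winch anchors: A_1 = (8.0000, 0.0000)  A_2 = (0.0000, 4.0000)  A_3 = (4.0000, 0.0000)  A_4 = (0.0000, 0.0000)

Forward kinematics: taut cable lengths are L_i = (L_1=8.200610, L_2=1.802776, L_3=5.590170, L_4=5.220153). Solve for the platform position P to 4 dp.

each cable: (A_i−P)·(A_i−P) = L_i²; let k_i = ‖A_i‖²−L_i²
k_1 = 64.0000+0.0000−67.2500 = -3.2500
row 1: 16.0000x − 8.0000y = -16.0000  (k_2=12.7500)
row 2: 8.0000x + 0.0000y = 12.0000  (k_3=-15.2500)
row 3: 16.0000x + 0.0000y = 24.0000  (k_4=-27.2500)
Cramer on rows 1–2 → x = 1.5000, y = 5.0000
check cable 4: ‖A_4−P‖² = 27.2500 ≈ L_4² = 27.2500 ✓

(1.5000, 5.0000)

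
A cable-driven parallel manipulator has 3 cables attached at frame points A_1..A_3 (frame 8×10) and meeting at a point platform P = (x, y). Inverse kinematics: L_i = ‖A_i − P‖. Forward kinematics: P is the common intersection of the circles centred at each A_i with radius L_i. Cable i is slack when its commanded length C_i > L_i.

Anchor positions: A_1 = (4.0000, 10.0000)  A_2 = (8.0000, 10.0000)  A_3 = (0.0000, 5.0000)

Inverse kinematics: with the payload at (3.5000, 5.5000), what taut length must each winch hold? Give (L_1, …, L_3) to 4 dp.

cable 1: Δx=0.5000, Δy=4.5000; L_1 = √(Δx²+Δy²) = 4.5277
cable 2: Δx=4.5000, Δy=4.5000; L_2 = √(Δx²+Δy²) = 6.3640
cable 3: Δx=-3.5000, Δy=-0.5000; L_3 = √(Δx²+Δy²) = 3.5355

(4.5277, 6.3640, 3.5355)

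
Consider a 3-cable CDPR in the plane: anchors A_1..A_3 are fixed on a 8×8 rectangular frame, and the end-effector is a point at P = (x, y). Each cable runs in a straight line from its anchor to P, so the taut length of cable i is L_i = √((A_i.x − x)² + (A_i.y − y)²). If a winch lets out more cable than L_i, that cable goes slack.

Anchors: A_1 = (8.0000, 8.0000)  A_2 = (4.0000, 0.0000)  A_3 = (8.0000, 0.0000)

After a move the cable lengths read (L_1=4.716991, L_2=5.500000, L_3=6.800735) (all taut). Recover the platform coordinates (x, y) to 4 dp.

(4.0000, 5.5000)

circle eqns → linear via eq_j − eq_1; set k_j = A_j·A_j − L_j²
k_1 = 64.0000+64.0000−22.2500 = 105.7500
8.0000·x + 16.0000·y = k_1−k_2 = 120.0000
0.0000·x + 16.0000·y = k_1−k_3 = 88.0000
solve first two rows → x=4.0000, y=5.5000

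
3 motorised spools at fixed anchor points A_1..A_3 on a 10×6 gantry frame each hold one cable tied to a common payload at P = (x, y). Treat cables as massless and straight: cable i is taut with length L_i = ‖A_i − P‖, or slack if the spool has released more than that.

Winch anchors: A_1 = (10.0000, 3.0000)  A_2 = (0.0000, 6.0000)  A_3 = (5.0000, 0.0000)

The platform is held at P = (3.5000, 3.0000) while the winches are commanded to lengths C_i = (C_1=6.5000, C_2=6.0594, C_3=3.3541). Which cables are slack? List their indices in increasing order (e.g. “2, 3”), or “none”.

i=1: geometric 6.5000 vs commanded 6.5000 ⇒ taut
i=2: geometric 4.6098 vs commanded 6.0594 ⇒ slack
i=3: geometric 3.3541 vs commanded 3.3541 ⇒ taut

2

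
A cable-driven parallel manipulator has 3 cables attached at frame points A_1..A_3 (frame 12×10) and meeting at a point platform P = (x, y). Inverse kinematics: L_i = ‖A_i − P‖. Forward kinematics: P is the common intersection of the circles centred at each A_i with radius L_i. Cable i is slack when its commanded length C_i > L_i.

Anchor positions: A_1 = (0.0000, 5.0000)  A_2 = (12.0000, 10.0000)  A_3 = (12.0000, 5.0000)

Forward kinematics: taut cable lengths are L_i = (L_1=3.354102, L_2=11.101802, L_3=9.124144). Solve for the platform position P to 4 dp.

(3.0000, 3.5000)

expand ‖A_i−P‖²=L_i² and subtract eq 1 (k_i ≔ ‖A_i‖²−L_i²)
k_1 = 0.0000+25.0000−11.2500 = 13.7500
eq1−eq2 → [-24.0000  -10.0000]·P = -107.0000
eq1−eq3 → [-24.0000  0.0000]·P = -72.0000
2×2 solve → P = (3.0000, 3.5000)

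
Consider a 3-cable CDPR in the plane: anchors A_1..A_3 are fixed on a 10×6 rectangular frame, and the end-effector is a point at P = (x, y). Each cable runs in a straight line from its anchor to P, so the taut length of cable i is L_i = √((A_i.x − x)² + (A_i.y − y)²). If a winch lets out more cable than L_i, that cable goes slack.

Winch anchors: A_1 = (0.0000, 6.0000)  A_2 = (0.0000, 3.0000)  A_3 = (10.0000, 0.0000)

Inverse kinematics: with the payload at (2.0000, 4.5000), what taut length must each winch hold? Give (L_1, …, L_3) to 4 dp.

(2.5000, 2.5000, 9.1788)

L_1: Δ = A_1−P = (-2.0000, 1.5000) → ‖Δ‖ = √6.2500 = 2.5000
L_2: Δ = A_2−P = (-2.0000, -1.5000) → ‖Δ‖ = √6.2500 = 2.5000
L_3: Δ = A_3−P = (8.0000, -4.5000) → ‖Δ‖ = √84.2500 = 9.1788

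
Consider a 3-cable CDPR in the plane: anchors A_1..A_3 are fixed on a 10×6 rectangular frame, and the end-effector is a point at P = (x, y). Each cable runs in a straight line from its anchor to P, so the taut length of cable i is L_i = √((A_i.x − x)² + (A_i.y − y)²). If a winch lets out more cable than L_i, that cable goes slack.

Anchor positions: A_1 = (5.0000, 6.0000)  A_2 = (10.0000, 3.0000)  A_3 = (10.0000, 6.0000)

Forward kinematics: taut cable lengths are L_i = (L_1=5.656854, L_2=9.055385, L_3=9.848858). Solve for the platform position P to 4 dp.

(1.0000, 2.0000)

each cable: (A_i−P)·(A_i−P) = L_i²; let k_i = ‖A_i‖²−L_i²
k_1 = 25.0000+36.0000−32.0000 = 29.0000
row 1: -10.0000x + 6.0000y = 2.0000  (k_2=27.0000)
row 2: -10.0000x + 0.0000y = -10.0000  (k_3=39.0000)
Cramer on rows 1–2 → x = 1.0000, y = 2.0000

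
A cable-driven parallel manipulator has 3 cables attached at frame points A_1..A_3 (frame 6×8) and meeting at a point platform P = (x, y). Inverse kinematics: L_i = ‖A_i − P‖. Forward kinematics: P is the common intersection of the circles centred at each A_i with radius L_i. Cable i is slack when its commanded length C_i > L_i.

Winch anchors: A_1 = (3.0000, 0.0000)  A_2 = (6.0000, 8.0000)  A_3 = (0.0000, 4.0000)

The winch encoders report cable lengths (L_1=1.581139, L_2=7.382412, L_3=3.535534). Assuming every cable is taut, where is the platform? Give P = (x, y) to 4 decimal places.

each cable: (A_i−P)·(A_i−P) = L_i²; let q_i = ‖A_i‖²−L_i²
q_1 = 9.0000+0.0000−2.5000 = 6.5000
row 1: -6.0000x − 16.0000y = -39.0000  (q_2=45.5000)
row 2: 6.0000x − 8.0000y = 3.0000  (q_3=3.5000)
Cramer on rows 1–2 → x = 2.5000, y = 1.5000

(2.5000, 1.5000)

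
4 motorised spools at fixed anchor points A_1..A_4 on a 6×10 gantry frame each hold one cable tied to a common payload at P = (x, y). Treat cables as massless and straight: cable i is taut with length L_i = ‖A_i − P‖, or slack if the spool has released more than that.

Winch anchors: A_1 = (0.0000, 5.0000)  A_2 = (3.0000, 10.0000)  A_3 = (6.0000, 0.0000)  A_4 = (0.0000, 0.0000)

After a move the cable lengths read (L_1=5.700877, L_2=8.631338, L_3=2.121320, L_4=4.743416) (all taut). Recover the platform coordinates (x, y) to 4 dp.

(4.5000, 1.5000)

each cable: (A_i−P)·(A_i−P) = L_i²; let q_i = ‖A_i‖²−L_i²
q_1 = 0.0000+25.0000−32.5000 = -7.5000
row 1: -6.0000x − 10.0000y = -42.0000  (q_2=34.5000)
row 2: -12.0000x + 10.0000y = -39.0000  (q_3=31.5000)
row 3: 0.0000x + 10.0000y = 15.0000  (q_4=-22.5000)
Cramer on rows 1–2 → x = 4.5000, y = 1.5000
check cable 4: ‖A_4−P‖² = 22.5000 ≈ L_4² = 22.5000 ✓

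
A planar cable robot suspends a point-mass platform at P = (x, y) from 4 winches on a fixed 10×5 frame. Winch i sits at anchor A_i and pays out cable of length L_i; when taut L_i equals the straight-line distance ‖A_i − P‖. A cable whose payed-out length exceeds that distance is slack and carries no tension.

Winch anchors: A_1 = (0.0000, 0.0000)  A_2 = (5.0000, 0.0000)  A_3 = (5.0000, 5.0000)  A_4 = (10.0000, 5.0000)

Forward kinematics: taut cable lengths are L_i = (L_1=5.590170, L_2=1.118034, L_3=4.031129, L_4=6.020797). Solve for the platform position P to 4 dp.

each cable: (A_i−P)·(A_i−P) = L_i²; let c_i = ‖A_i‖²−L_i²
c_1 = 0.0000+0.0000−31.2500 = -31.2500
row 1: -10.0000x + 0.0000y = -55.0000  (c_2=23.7500)
row 2: -10.0000x − 10.0000y = -65.0000  (c_3=33.7500)
row 3: -20.0000x − 10.0000y = -120.0000  (c_4=88.7500)
Cramer on rows 1–2 → x = 5.5000, y = 1.0000
check cable 4: ‖A_4−P‖² = 36.2500 ≈ L_4² = 36.2500 ✓

(5.5000, 1.0000)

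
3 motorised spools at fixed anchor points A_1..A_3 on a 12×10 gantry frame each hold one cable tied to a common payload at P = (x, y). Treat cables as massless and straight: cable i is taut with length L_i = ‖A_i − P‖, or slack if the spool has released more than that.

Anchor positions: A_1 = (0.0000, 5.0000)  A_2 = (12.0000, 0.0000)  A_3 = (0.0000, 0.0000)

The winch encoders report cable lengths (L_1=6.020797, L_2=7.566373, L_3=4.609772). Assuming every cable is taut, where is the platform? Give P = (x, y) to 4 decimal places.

each cable: (A_i−P)·(A_i−P) = L_i²; let k_i = ‖A_i‖²−L_i²
k_1 = 0.0000+25.0000−36.2500 = -11.2500
row 1: -24.0000x + 10.0000y = -98.0000  (k_2=86.7500)
row 2: 0.0000x + 10.0000y = 10.0000  (k_3=-21.2500)
Cramer on rows 1–2 → x = 4.5000, y = 1.0000

(4.5000, 1.0000)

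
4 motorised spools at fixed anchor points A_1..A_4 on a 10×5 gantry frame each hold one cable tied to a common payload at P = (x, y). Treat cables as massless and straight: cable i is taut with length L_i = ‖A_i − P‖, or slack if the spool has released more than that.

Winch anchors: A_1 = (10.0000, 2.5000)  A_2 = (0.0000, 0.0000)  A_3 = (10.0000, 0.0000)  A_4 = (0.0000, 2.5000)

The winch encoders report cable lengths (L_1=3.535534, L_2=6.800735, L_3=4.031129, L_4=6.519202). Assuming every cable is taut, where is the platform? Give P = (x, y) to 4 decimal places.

each cable: (A_i−P)·(A_i−P) = L_i²; let k_i = ‖A_i‖²−L_i²
k_1 = 100.0000+6.2500−12.5000 = 93.7500
row 1: 20.0000x + 5.0000y = 140.0000  (k_2=-46.2500)
row 2: 0.0000x + 5.0000y = 10.0000  (k_3=83.7500)
row 3: 20.0000x + 0.0000y = 130.0000  (k_4=-36.2500)
Cramer on rows 1–2 → x = 6.5000, y = 2.0000
check cable 4: ‖A_4−P‖² = 42.5000 ≈ L_4² = 42.5000 ✓

(6.5000, 2.0000)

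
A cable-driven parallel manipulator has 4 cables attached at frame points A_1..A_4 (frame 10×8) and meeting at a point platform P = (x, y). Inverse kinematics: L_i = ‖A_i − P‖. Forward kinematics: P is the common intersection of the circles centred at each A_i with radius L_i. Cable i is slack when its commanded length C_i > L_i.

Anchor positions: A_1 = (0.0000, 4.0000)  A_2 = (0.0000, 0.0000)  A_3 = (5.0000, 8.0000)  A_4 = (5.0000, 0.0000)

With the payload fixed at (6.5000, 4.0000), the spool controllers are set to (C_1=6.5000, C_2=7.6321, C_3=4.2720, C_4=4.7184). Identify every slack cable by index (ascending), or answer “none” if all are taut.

cable 1: L_1 = ‖A_1−P‖ = 6.5000;  C_1 = 6.5000 → taut
cable 2: L_2 = ‖A_2−P‖ = 7.6322;  C_2 = 7.6321 → taut
cable 3: L_3 = ‖A_3−P‖ = 4.2720;  C_3 = 4.2720 → taut
cable 4: L_4 = ‖A_4−P‖ = 4.2720;  C_4 = 4.7184 → slack

4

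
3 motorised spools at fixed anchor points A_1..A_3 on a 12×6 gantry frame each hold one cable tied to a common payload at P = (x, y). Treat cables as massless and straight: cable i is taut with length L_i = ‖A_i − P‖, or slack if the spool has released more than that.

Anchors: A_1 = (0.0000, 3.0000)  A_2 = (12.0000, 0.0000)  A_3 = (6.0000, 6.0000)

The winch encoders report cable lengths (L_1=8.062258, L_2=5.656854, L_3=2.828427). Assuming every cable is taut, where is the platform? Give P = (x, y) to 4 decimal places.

(8.0000, 4.0000)

each cable: (A_i−P)·(A_i−P) = L_i²; let q_i = ‖A_i‖²−L_i²
q_1 = 0.0000+9.0000−65.0000 = -56.0000
row 1: -24.0000x + 6.0000y = -168.0000  (q_2=112.0000)
row 2: -12.0000x − 6.0000y = -120.0000  (q_3=64.0000)
Cramer on rows 1–2 → x = 8.0000, y = 4.0000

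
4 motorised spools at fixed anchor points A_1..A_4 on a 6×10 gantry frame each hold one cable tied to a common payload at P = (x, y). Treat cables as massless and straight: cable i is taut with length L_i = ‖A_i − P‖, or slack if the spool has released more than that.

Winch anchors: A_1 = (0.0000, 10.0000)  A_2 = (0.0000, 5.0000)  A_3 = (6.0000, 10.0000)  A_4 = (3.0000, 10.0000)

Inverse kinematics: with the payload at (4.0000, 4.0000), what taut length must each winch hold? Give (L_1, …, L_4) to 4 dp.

(7.2111, 4.1231, 6.3246, 6.0828)

L_1 = √((0.0000−4.0000)² + (10.0000−4.0000)²) = 7.2111
L_2 = √((0.0000−4.0000)² + (5.0000−4.0000)²) = 4.1231
L_3 = √((6.0000−4.0000)² + (10.0000−4.0000)²) = 6.3246
L_4 = √((3.0000−4.0000)² + (10.0000−4.0000)²) = 6.0828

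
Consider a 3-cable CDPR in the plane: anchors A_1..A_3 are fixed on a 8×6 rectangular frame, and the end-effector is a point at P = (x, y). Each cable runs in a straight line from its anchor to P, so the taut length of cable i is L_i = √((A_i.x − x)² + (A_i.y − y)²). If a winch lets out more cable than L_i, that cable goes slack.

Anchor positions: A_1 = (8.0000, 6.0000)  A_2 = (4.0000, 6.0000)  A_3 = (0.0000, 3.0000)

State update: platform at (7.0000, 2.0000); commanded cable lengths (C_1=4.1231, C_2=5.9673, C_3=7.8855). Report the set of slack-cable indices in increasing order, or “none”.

2, 3

cable 1: √((1.0000)²+(4.0000)²)=4.1231, C_1=4.1231: taut
cable 2: √((-3.0000)²+(4.0000)²)=5.0000, C_2=5.9673: slack
cable 3: √((-7.0000)²+(1.0000)²)=7.0711, C_3=7.8855: slack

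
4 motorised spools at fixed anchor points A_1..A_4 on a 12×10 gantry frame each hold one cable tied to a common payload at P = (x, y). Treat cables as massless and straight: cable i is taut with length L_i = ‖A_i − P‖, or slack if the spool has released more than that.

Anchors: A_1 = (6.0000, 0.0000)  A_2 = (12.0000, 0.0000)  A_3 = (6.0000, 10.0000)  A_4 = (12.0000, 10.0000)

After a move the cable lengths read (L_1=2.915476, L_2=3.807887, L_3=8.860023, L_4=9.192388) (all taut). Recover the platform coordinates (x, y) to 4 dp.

(8.5000, 1.5000)

each cable: (A_i−P)·(A_i−P) = L_i²; let q_i = ‖A_i‖²−L_i²
q_1 = 36.0000+0.0000−8.5000 = 27.5000
row 1: -12.0000x + 0.0000y = -102.0000  (q_2=129.5000)
row 2: 0.0000x − 20.0000y = -30.0000  (q_3=57.5000)
row 3: -12.0000x − 20.0000y = -132.0000  (q_4=159.5000)
Cramer on rows 1–2 → x = 8.5000, y = 1.5000
check cable 4: ‖A_4−P‖² = 84.5000 ≈ L_4² = 84.5000 ✓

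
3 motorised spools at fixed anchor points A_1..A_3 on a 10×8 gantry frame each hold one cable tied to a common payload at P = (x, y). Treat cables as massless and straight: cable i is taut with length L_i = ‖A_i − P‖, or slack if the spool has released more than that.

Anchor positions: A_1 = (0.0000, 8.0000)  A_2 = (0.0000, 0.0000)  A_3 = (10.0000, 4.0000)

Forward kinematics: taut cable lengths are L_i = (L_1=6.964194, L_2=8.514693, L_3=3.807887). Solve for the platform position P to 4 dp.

(6.5000, 5.5000)

each cable: (A_i−P)·(A_i−P) = L_i²; let c_i = ‖A_i‖²−L_i²
c_1 = 0.0000+64.0000−48.5000 = 15.5000
row 1: 0.0000x + 16.0000y = 88.0000  (c_2=-72.5000)
row 2: -20.0000x + 8.0000y = -86.0000  (c_3=101.5000)
Cramer on rows 1–2 → x = 6.5000, y = 5.5000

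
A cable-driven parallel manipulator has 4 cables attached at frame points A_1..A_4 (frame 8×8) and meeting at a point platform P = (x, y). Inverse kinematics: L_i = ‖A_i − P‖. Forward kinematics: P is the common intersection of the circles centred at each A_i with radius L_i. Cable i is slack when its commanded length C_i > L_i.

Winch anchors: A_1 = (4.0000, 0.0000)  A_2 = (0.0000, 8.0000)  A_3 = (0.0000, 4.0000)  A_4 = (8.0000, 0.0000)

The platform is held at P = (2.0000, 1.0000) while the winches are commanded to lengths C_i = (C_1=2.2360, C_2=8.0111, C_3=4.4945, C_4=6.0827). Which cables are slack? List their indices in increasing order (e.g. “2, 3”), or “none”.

i=1: geometric 2.2361 vs commanded 2.2360 ⇒ taut
i=2: geometric 7.2801 vs commanded 8.0111 ⇒ slack
i=3: geometric 3.6056 vs commanded 4.4945 ⇒ slack
i=4: geometric 6.0828 vs commanded 6.0827 ⇒ taut

2, 3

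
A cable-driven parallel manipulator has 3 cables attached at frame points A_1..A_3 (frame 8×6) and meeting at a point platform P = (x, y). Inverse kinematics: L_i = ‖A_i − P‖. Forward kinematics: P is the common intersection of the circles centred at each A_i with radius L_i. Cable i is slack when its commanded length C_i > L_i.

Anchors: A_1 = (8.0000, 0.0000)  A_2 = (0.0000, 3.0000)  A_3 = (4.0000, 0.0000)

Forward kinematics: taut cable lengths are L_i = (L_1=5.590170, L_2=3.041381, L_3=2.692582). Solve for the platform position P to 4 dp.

(3.0000, 2.5000)

each cable: (A_i−P)·(A_i−P) = L_i²; let c_i = ‖A_i‖²−L_i²
c_1 = 64.0000+0.0000−31.2500 = 32.7500
row 1: 16.0000x − 6.0000y = 33.0000  (c_2=-0.2500)
row 2: 8.0000x + 0.0000y = 24.0000  (c_3=8.7500)
Cramer on rows 1–2 → x = 3.0000, y = 2.5000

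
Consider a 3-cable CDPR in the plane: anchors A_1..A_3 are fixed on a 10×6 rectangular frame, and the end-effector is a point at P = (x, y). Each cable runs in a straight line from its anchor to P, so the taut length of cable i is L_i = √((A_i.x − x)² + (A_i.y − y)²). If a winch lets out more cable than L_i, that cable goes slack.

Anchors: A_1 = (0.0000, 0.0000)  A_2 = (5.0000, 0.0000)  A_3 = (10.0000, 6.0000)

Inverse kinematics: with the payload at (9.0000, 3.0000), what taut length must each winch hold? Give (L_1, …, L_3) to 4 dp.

(9.4868, 5.0000, 3.1623)

L_1: Δ = A_1−P = (-9.0000, -3.0000) → ‖Δ‖ = √90.0000 = 9.4868
L_2: Δ = A_2−P = (-4.0000, -3.0000) → ‖Δ‖ = √25.0000 = 5.0000
L_3: Δ = A_3−P = (1.0000, 3.0000) → ‖Δ‖ = √10.0000 = 3.1623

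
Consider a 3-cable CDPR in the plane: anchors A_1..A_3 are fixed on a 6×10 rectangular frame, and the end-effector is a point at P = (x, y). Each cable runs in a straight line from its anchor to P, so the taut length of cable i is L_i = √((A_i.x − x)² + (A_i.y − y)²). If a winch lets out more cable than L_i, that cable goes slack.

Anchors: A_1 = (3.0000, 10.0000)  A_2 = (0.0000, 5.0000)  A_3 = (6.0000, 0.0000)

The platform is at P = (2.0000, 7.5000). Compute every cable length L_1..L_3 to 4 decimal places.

cable 1: Δx=1.0000, Δy=2.5000; L_1 = √(Δx²+Δy²) = 2.6926
cable 2: Δx=-2.0000, Δy=-2.5000; L_2 = √(Δx²+Δy²) = 3.2016
cable 3: Δx=4.0000, Δy=-7.5000; L_3 = √(Δx²+Δy²) = 8.5000

(2.6926, 3.2016, 8.5000)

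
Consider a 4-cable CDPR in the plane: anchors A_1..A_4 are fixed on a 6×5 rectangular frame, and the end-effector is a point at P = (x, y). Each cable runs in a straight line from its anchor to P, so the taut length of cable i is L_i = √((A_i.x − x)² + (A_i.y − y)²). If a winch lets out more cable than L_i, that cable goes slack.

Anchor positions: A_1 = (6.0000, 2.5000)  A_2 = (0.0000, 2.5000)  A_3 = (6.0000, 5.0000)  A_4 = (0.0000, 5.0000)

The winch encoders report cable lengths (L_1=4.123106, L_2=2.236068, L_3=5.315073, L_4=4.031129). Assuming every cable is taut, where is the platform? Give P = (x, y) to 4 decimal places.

(2.0000, 1.5000)

each cable: (A_i−P)·(A_i−P) = L_i²; let c_i = ‖A_i‖²−L_i²
c_1 = 36.0000+6.2500−17.0000 = 25.2500
row 1: 12.0000x + 0.0000y = 24.0000  (c_2=1.2500)
row 2: 0.0000x − 5.0000y = -7.5000  (c_3=32.7500)
row 3: 12.0000x − 5.0000y = 16.5000  (c_4=8.7500)
Cramer on rows 1–2 → x = 2.0000, y = 1.5000
check cable 4: ‖A_4−P‖² = 16.2500 ≈ L_4² = 16.2500 ✓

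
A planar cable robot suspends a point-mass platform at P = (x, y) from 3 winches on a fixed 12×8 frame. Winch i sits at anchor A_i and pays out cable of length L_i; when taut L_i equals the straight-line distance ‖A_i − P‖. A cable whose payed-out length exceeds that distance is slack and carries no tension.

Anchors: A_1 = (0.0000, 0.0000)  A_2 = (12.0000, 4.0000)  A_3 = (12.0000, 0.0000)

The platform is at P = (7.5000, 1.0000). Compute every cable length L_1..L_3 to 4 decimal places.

L_1: Δ = A_1−P = (-7.5000, -1.0000) → ‖Δ‖ = √57.2500 = 7.5664
L_2: Δ = A_2−P = (4.5000, 3.0000) → ‖Δ‖ = √29.2500 = 5.4083
L_3: Δ = A_3−P = (4.5000, -1.0000) → ‖Δ‖ = √21.2500 = 4.6098

(7.5664, 5.4083, 4.6098)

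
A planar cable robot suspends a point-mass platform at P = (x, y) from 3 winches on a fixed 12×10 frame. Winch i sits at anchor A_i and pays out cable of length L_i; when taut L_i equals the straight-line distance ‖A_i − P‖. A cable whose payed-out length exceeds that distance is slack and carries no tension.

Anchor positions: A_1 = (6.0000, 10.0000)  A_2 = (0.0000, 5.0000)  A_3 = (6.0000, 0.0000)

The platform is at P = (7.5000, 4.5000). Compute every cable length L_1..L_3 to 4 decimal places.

(5.7009, 7.5166, 4.7434)

cable 1: Δx=-1.5000, Δy=5.5000; L_1 = √(Δx²+Δy²) = 5.7009
cable 2: Δx=-7.5000, Δy=0.5000; L_2 = √(Δx²+Δy²) = 7.5166
cable 3: Δx=-1.5000, Δy=-4.5000; L_3 = √(Δx²+Δy²) = 4.7434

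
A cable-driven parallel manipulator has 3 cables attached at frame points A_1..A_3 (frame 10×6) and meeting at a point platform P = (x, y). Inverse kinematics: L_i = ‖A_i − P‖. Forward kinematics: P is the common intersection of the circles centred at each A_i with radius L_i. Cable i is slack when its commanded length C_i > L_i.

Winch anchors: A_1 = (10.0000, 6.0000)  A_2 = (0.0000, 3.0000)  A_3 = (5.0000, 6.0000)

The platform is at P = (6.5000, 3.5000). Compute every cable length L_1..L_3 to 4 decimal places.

L_1 = √((10.0000−6.5000)² + (6.0000−3.5000)²) = 4.3012
L_2 = √((0.0000−6.5000)² + (3.0000−3.5000)²) = 6.5192
L_3 = √((5.0000−6.5000)² + (6.0000−3.5000)²) = 2.9155

(4.3012, 6.5192, 2.9155)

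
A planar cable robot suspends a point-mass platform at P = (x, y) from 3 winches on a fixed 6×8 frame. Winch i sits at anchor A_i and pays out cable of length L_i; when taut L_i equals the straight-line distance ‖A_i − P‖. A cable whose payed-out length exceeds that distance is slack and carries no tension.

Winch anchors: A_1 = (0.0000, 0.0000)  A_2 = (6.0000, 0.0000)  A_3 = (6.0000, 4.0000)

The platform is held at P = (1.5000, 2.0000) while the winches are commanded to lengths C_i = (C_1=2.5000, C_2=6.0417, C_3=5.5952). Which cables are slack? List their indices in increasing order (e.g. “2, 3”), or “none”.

2, 3

i=1: geometric 2.5000 vs commanded 2.5000 ⇒ taut
i=2: geometric 4.9244 vs commanded 6.0417 ⇒ slack
i=3: geometric 4.9244 vs commanded 5.5952 ⇒ slack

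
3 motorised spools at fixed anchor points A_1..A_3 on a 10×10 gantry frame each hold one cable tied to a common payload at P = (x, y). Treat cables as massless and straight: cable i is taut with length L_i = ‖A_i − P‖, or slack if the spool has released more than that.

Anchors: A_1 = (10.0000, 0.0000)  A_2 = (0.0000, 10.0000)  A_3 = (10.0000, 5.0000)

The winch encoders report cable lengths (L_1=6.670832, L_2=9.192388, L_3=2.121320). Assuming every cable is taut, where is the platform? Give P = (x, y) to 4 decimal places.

(8.5000, 6.5000)

each cable: (A_i−P)·(A_i−P) = L_i²; let c_i = ‖A_i‖²−L_i²
c_1 = 100.0000+0.0000−44.5000 = 55.5000
row 1: 20.0000x − 20.0000y = 40.0000  (c_2=15.5000)
row 2: 0.0000x − 10.0000y = -65.0000  (c_3=120.5000)
Cramer on rows 1–2 → x = 8.5000, y = 6.5000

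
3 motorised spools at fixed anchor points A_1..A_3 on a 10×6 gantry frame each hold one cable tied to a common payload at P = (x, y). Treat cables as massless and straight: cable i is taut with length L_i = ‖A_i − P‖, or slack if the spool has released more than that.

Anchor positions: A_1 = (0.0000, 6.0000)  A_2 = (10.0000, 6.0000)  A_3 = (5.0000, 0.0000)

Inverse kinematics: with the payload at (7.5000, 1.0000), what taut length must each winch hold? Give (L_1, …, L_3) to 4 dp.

(9.0139, 5.5902, 2.6926)

L_1: Δ = A_1−P = (-7.5000, 5.0000) → ‖Δ‖ = √81.2500 = 9.0139
L_2: Δ = A_2−P = (2.5000, 5.0000) → ‖Δ‖ = √31.2500 = 5.5902
L_3: Δ = A_3−P = (-2.5000, -1.0000) → ‖Δ‖ = √7.2500 = 2.6926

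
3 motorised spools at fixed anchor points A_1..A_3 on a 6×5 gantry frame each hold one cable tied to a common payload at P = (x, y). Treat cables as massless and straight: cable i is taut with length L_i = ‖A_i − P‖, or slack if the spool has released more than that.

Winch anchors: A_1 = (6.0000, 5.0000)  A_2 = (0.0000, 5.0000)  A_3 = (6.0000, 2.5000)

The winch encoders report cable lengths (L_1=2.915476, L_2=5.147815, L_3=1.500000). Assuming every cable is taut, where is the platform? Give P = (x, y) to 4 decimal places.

(4.5000, 2.5000)

expand ‖A_i−P‖²=L_i² and subtract eq 1 (q_i ≔ ‖A_i‖²−L_i²)
q_1 = 36.0000+25.0000−8.5000 = 52.5000
eq1−eq2 → [12.0000  0.0000]·P = 54.0000
eq1−eq3 → [0.0000  5.0000]·P = 12.5000
2×2 solve → P = (4.5000, 2.5000)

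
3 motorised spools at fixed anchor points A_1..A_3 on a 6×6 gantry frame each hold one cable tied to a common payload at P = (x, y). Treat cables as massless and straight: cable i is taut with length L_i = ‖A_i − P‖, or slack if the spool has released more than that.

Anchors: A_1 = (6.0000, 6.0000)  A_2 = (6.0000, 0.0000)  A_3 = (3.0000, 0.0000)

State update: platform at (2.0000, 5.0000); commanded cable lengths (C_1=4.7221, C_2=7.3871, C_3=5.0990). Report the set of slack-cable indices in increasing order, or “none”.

1, 2

cable 1: √((4.0000)²+(1.0000)²)=4.1231, C_1=4.7221: slack
cable 2: √((4.0000)²+(-5.0000)²)=6.4031, C_2=7.3871: slack
cable 3: √((1.0000)²+(-5.0000)²)=5.0990, C_3=5.0990: taut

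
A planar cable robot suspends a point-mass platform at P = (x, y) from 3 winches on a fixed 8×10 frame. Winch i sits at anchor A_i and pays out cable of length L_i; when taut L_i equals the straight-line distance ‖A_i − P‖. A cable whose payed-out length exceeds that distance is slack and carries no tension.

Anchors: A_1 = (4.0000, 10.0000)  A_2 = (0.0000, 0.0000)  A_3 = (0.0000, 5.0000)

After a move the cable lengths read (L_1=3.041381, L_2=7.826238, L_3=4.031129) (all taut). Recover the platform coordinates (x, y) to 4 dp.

(3.5000, 7.0000)

circle eqns → linear via eq_j − eq_1; set q_j = A_j·A_j − L_j²
q_1 = 16.0000+100.0000−9.2500 = 106.7500
8.0000·x + 20.0000·y = q_1−q_2 = 168.0000
8.0000·x + 10.0000·y = q_1−q_3 = 98.0000
solve first two rows → x=3.5000, y=7.0000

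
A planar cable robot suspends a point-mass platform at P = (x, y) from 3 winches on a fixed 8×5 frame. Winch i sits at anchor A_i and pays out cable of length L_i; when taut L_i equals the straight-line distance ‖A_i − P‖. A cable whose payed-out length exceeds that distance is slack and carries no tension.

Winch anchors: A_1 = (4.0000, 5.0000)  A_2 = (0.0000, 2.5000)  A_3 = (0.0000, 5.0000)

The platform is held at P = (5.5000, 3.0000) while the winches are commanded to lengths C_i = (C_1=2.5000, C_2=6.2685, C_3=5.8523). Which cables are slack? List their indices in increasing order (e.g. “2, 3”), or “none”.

2

cable 1: √((-1.5000)²+(2.0000)²)=2.5000, C_1=2.5000: taut
cable 2: √((-5.5000)²+(-0.5000)²)=5.5227, C_2=6.2685: slack
cable 3: √((-5.5000)²+(2.0000)²)=5.8523, C_3=5.8523: taut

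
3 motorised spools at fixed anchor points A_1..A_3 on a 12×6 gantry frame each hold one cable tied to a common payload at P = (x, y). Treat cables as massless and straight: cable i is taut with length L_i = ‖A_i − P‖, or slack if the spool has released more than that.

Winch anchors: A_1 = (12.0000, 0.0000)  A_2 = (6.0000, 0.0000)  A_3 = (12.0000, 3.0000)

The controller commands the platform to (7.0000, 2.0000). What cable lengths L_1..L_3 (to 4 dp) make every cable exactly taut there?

L_1: Δ = A_1−P = (5.0000, -2.0000) → ‖Δ‖ = √29.0000 = 5.3852
L_2: Δ = A_2−P = (-1.0000, -2.0000) → ‖Δ‖ = √5.0000 = 2.2361
L_3: Δ = A_3−P = (5.0000, 1.0000) → ‖Δ‖ = √26.0000 = 5.0990

(5.3852, 2.2361, 5.0990)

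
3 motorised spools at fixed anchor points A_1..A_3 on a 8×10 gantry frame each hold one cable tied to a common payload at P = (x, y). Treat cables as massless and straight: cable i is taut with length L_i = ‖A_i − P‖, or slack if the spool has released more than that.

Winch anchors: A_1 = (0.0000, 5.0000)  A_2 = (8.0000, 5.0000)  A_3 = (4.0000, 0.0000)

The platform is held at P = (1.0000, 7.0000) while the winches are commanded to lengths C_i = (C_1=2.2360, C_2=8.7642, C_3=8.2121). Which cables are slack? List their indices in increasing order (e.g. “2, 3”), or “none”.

2, 3

i=1: geometric 2.2361 vs commanded 2.2360 ⇒ taut
i=2: geometric 7.2801 vs commanded 8.7642 ⇒ slack
i=3: geometric 7.6158 vs commanded 8.2121 ⇒ slack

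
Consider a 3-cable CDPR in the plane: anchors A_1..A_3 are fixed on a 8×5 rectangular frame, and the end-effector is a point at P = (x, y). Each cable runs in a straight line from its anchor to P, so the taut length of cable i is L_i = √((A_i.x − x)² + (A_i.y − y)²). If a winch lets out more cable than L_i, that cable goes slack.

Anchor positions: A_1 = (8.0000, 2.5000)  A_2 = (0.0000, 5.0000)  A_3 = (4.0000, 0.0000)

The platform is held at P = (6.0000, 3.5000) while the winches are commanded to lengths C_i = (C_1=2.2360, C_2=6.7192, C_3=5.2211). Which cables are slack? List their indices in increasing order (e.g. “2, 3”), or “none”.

cable 1: √((2.0000)²+(-1.0000)²)=2.2361, C_1=2.2360: taut
cable 2: √((-6.0000)²+(1.5000)²)=6.1847, C_2=6.7192: slack
cable 3: √((-2.0000)²+(-3.5000)²)=4.0311, C_3=5.2211: slack

2, 3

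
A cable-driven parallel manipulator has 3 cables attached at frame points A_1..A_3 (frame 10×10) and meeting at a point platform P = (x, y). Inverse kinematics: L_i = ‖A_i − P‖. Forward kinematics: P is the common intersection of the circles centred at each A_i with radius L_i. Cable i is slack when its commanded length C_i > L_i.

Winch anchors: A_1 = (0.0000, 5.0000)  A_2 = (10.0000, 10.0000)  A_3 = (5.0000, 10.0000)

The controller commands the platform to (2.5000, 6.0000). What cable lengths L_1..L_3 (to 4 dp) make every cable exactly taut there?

L_1: Δ = A_1−P = (-2.5000, -1.0000) → ‖Δ‖ = √7.2500 = 2.6926
L_2: Δ = A_2−P = (7.5000, 4.0000) → ‖Δ‖ = √72.2500 = 8.5000
L_3: Δ = A_3−P = (2.5000, 4.0000) → ‖Δ‖ = √22.2500 = 4.7170

(2.6926, 8.5000, 4.7170)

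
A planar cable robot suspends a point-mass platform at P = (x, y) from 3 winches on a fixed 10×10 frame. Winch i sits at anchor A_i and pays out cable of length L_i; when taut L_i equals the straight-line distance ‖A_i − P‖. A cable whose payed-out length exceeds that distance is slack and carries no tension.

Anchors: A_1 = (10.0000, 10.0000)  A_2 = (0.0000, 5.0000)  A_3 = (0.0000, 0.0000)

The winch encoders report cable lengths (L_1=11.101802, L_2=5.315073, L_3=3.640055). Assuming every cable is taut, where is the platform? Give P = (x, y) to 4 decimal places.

(3.5000, 1.0000)

each cable: (A_i−P)·(A_i−P) = L_i²; let k_i = ‖A_i‖²−L_i²
k_1 = 100.0000+100.0000−123.2500 = 76.7500
row 1: 20.0000x + 10.0000y = 80.0000  (k_2=-3.2500)
row 2: 20.0000x + 20.0000y = 90.0000  (k_3=-13.2500)
Cramer on rows 1–2 → x = 3.5000, y = 1.0000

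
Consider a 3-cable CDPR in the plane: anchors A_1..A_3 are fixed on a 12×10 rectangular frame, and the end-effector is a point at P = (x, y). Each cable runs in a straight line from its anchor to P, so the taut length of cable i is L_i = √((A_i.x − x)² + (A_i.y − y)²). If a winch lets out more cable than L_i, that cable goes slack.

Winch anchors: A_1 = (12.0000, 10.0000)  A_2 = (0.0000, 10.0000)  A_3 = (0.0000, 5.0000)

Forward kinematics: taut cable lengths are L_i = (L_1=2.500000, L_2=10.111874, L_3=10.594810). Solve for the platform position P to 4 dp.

(10.0000, 8.5000)

each cable: (A_i−P)·(A_i−P) = L_i²; let c_i = ‖A_i‖²−L_i²
c_1 = 144.0000+100.0000−6.2500 = 237.7500
row 1: 24.0000x + 0.0000y = 240.0000  (c_2=-2.2500)
row 2: 24.0000x + 10.0000y = 325.0000  (c_3=-87.2500)
Cramer on rows 1–2 → x = 10.0000, y = 8.5000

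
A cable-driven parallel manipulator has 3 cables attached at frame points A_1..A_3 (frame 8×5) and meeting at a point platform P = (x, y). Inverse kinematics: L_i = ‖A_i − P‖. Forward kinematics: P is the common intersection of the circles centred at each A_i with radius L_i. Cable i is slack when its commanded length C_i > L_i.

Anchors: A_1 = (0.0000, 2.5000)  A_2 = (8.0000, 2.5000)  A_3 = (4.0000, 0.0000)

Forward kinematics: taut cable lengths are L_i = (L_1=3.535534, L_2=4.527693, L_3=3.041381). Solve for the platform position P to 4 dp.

expand ‖A_i−P‖²=L_i² and subtract eq 1 (k_i ≔ ‖A_i‖²−L_i²)
k_1 = 0.0000+6.2500−12.5000 = -6.2500
eq1−eq2 → [-16.0000  0.0000]·P = -56.0000
eq1−eq3 → [-8.0000  5.0000]·P = -13.0000
2×2 solve → P = (3.5000, 3.0000)

(3.5000, 3.0000)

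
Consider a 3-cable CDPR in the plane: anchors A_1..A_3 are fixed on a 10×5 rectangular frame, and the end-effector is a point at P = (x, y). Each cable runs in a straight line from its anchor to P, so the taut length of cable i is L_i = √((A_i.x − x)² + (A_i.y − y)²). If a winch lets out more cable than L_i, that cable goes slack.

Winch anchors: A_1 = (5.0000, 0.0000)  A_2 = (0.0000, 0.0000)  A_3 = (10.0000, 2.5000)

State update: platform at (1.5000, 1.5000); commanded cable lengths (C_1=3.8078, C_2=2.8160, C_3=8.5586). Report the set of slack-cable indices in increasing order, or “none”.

2

i=1: geometric 3.8079 vs commanded 3.8078 ⇒ taut
i=2: geometric 2.1213 vs commanded 2.8160 ⇒ slack
i=3: geometric 8.5586 vs commanded 8.5586 ⇒ taut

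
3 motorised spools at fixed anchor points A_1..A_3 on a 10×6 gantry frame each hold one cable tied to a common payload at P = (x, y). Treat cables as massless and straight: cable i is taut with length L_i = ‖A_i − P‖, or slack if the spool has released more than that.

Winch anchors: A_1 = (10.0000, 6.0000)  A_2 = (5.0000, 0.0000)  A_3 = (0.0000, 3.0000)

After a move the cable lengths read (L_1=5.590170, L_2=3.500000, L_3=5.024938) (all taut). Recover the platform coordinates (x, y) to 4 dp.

(5.0000, 3.5000)

each cable: (A_i−P)·(A_i−P) = L_i²; let c_i = ‖A_i‖²−L_i²
c_1 = 100.0000+36.0000−31.2500 = 104.7500
row 1: 10.0000x + 12.0000y = 92.0000  (c_2=12.7500)
row 2: 20.0000x + 6.0000y = 121.0000  (c_3=-16.2500)
Cramer on rows 1–2 → x = 5.0000, y = 3.5000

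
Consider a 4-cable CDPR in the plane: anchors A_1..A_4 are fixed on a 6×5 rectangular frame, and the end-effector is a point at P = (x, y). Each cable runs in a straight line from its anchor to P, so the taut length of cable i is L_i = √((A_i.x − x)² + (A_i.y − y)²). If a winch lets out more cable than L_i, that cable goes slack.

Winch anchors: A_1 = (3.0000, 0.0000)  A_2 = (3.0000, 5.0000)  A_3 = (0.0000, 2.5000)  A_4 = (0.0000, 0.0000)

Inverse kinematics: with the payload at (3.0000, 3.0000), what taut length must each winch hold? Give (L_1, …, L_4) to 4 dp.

L_1 = √((3.0000−3.0000)² + (0.0000−3.0000)²) = 3.0000
L_2 = √((3.0000−3.0000)² + (5.0000−3.0000)²) = 2.0000
L_3 = √((0.0000−3.0000)² + (2.5000−3.0000)²) = 3.0414
L_4 = √((0.0000−3.0000)² + (0.0000−3.0000)²) = 4.2426

(3.0000, 2.0000, 3.0414, 4.2426)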